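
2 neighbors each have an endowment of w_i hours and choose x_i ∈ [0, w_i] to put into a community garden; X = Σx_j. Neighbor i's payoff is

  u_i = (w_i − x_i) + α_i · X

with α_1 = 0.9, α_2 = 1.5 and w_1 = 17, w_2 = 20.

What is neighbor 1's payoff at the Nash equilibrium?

∂u_i/∂x_i = α_i − 1, so neighbor i contributes w_i if α_i > 1, else 0.
α_i > 1 for i ∈ {2}; NE contributions (0, 20), X = 20.
u_1 = (17 − 0) + 0.9·20 = 35.

35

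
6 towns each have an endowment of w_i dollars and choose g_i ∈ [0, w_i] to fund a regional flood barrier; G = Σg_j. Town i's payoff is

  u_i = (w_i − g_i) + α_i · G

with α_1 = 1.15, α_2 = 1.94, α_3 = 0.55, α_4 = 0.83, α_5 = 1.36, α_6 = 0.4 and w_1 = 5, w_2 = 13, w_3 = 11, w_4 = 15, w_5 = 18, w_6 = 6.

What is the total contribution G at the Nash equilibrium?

36

∂u_i/∂g_i = α_i − 1, so town i contributes w_i if α_i > 1, else 0.
α_i > 1 for i ∈ {1, 2, 5}; NE contributions (5, 13, 0, 0, 18, 0), G = 36.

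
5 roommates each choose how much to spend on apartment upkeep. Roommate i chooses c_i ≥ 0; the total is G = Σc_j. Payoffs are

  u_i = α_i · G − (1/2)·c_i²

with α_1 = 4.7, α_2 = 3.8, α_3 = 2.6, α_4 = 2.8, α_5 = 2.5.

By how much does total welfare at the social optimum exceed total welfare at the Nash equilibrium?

Roommate i's FOC: ∂u_i/∂c_i = α_i − c_i = 0, so c_i* = α_i.
NE contributions = (4.7, 3.8, 2.6, 2.8, 2.5); G = 16.4.
W^NE = (Σα)·G − ½Σα_i² = 16.4² − ½·57.38 = 240.27.
Planner sets c_i = Σα_j = 16.4 for every i, so G^SO = 5·16.4 = 82.
W^SO = (Σα)·G^SO − ½·5·(Σα)² = (5/2)·16.4² = 672.4.
Deadweight loss = W^SO − W^NE = 432.13.

432.13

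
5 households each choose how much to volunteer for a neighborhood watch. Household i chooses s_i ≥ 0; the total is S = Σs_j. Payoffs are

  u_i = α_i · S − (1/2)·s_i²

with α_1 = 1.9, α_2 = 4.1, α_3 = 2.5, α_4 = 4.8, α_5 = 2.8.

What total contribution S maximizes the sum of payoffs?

80.5

Planner FOC: ∂(Σu_j)/∂s_i = (Σα_j) − s_i = 0, so s_i^SO = Σα_j = 16.1 for every i; S^SO = 80.5.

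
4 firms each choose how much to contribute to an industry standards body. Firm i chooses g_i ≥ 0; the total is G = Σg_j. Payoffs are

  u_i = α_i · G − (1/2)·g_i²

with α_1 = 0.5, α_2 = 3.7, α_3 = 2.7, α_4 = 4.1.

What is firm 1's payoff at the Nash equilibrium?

Firm i's FOC: ∂u_i/∂g_i = α_i − g_i = 0, so g_i* = α_i.
NE contributions = (0.5, 3.7, 2.7, 4.1); G = 11.
u_1 = α_1·G − ½·(g_1)² = 0.5·11 − ½·0.5² = 5.375.

5.375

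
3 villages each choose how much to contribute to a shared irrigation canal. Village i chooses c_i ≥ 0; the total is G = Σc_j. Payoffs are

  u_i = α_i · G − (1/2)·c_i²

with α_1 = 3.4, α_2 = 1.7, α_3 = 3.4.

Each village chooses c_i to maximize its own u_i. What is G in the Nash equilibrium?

8.5

Village i's FOC: ∂u_i/∂c_i = α_i − c_i = 0, so c_i* = α_i.
NE contributions = (3.4, 1.7, 3.4); G = 8.5.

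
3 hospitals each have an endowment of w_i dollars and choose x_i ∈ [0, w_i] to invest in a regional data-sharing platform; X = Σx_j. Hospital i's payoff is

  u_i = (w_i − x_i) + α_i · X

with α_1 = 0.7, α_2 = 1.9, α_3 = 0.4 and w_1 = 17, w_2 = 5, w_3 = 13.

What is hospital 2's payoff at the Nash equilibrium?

9.5

∂u_i/∂x_i = α_i − 1, so hospital i contributes w_i if α_i > 1, else 0.
α_i > 1 for i ∈ {2}; NE contributions (0, 5, 0), X = 5.
u_2 = (5 − 5) + 1.9·5 = 9.5.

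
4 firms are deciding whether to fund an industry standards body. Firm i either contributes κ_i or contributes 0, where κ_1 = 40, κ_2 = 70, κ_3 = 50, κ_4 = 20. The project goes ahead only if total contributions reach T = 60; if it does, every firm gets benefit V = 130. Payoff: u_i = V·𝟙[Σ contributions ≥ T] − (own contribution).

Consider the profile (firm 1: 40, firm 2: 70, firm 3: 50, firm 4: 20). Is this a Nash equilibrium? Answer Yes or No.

No

Total = 180 ≥ 60: provided.
Firm 1 (pledges 40, payoff 90): dropping to 0 → total 140, payoff 130. Profitable deviation.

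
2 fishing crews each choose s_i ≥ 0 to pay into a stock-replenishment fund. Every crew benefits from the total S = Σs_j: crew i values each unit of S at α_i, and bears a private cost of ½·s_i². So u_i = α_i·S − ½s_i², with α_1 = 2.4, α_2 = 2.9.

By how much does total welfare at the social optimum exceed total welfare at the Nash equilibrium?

Crew i's FOC: ∂u_i/∂s_i = α_i − s_i = 0, so s_i* = α_i.
NE contributions = (2.4, 2.9); S = 5.3.
W^NE = (Σα)·S − ½Σα_i² = 5.3² − ½·14.17 = 21.005.
Planner sets s_i = Σα_j = 5.3 for every i, so S^SO = 2·5.3 = 10.6.
W^SO = (Σα)·S^SO − ½·2·(Σα)² = (2/2)·5.3² = 28.09.
Deadweight loss = W^SO − W^NE = 7.085.

7.085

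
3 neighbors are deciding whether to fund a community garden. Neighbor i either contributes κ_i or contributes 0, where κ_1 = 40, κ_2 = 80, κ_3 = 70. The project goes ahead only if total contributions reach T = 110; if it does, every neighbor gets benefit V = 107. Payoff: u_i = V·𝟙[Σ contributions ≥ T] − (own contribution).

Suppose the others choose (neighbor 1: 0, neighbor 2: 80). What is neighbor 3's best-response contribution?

70

Others' total = 80. Contributing 70 brings total to 150 ≥ 110: gain V − κ_3 = 37.
Best response: 70.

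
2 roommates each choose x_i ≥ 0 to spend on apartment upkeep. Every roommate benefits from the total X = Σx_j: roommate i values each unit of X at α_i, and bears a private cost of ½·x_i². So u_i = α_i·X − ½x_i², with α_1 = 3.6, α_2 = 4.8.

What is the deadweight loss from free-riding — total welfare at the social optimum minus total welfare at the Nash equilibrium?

Roommate i's FOC: ∂u_i/∂x_i = α_i − x_i = 0, so x_i* = α_i.
NE contributions = (3.6, 4.8); X = 8.4.
W^NE = (Σα)·X − ½Σα_i² = 8.4² − ½·36 = 52.56.
Planner sets x_i = Σα_j = 8.4 for every i, so X^SO = 2·8.4 = 16.8.
W^SO = (Σα)·X^SO − ½·2·(Σα)² = (2/2)·8.4² = 70.56.
Deadweight loss = W^SO − W^NE = 18.

18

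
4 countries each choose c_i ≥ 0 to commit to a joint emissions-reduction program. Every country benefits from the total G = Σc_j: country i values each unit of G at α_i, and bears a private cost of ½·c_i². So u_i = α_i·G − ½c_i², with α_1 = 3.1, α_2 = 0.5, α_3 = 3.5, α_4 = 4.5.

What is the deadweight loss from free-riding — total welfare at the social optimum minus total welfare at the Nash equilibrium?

155.74

Country i's FOC: ∂u_i/∂c_i = α_i − c_i = 0, so c_i* = α_i.
NE contributions = (3.1, 0.5, 3.5, 4.5); G = 11.6.
W^NE = (Σα)·G − ½Σα_i² = 11.6² − ½·42.36 = 113.38.
Planner sets c_i = Σα_j = 11.6 for every i, so G^SO = 4·11.6 = 46.4.
W^SO = (Σα)·G^SO − ½·4·(Σα)² = (4/2)·11.6² = 269.12.
Deadweight loss = W^SO − W^NE = 155.74.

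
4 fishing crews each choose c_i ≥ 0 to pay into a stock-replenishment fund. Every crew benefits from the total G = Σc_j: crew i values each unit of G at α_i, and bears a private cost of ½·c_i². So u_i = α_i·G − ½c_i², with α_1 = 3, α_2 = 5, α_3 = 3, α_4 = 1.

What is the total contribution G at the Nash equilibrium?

Crew i's FOC: ∂u_i/∂c_i = α_i − c_i = 0, so c_i* = α_i.
NE contributions = (3, 5, 3, 1); G = 12.

12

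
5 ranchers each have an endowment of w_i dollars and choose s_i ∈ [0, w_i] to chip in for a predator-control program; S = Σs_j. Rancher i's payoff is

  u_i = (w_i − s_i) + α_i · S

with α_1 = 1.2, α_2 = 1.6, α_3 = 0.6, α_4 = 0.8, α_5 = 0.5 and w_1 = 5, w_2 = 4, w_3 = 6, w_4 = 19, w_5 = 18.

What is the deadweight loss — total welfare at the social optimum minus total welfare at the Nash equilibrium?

∂u_i/∂s_i = α_i − 1, so rancher i contributes w_i if α_i > 1, else 0.
α_i > 1 for i ∈ {1, 2}; NE contributions (5, 4, 0, 0, 0), S = 9.
W^NE = Σw_i − S^NE + (Σα_i)·S^NE = 52 + 3.7·9 = 85.3.
Planner: ∂(Σu_j)/∂s_i = Σα_j − 1 = 3.7 > 0, so everyone contributes w_i; S^SO = 52, W^SO = 52 + 3.7·52 = 244.4.
Deadweight loss = 159.1.

159.1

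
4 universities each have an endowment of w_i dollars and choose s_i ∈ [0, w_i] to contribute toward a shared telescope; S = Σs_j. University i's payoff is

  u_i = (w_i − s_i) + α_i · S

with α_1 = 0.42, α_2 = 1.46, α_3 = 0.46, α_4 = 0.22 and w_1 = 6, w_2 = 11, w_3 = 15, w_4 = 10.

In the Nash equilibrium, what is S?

∂u_i/∂s_i = α_i − 1, so university i contributes w_i if α_i > 1, else 0.
α_i > 1 for i ∈ {2}; NE contributions (0, 11, 0, 0), S = 11.

11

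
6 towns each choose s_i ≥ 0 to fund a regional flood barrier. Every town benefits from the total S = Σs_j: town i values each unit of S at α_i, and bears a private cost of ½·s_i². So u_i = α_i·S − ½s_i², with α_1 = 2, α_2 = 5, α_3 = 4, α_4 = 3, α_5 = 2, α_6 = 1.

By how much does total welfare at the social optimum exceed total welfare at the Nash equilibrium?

Town i's FOC: ∂u_i/∂s_i = α_i − s_i = 0, so s_i* = α_i.
NE contributions = (2, 5, 4, 3, 2, 1); S = 17.
W^NE = (Σα)·S − ½Σα_i² = 17² − ½·59 = 259.5.
Planner sets s_i = Σα_j = 17 for every i, so S^SO = 6·17 = 102.
W^SO = (Σα)·S^SO − ½·6·(Σα)² = (6/2)·17² = 867.
Deadweight loss = W^SO − W^NE = 607.5.

607.5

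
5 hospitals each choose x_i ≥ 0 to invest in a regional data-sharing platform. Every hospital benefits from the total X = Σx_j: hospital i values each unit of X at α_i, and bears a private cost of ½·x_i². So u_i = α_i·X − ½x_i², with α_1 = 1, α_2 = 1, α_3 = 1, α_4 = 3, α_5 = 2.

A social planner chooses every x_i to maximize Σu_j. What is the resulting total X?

40

Planner FOC: ∂(Σu_j)/∂x_i = (Σα_j) − x_i = 0, so x_i^SO = Σα_j = 8 for every i; X^SO = 40.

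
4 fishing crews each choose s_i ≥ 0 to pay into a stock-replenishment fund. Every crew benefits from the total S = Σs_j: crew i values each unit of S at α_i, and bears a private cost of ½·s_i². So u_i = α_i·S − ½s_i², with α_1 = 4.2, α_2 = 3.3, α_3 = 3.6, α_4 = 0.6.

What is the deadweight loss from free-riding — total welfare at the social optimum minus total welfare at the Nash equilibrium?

Crew i's FOC: ∂u_i/∂s_i = α_i − s_i = 0, so s_i* = α_i.
NE contributions = (4.2, 3.3, 3.6, 0.6); S = 11.7.
W^NE = (Σα)·S − ½Σα_i² = 11.7² − ½·41.85 = 115.965.
Planner sets s_i = Σα_j = 11.7 for every i, so S^SO = 4·11.7 = 46.8.
W^SO = (Σα)·S^SO − ½·4·(Σα)² = (4/2)·11.7² = 273.78.
Deadweight loss = W^SO − W^NE = 157.815.

157.815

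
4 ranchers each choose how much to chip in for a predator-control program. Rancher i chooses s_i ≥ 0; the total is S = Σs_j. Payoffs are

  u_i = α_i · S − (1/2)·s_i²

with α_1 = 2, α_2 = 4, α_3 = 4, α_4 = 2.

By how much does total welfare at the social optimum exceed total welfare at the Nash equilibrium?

Rancher i's FOC: ∂u_i/∂s_i = α_i − s_i = 0, so s_i* = α_i.
NE contributions = (2, 4, 4, 2); S = 12.
W^NE = (Σα)·S − ½Σα_i² = 12² − ½·40 = 124.
Planner sets s_i = Σα_j = 12 for every i, so S^SO = 4·12 = 48.
W^SO = (Σα)·S^SO − ½·4·(Σα)² = (4/2)·12² = 288.
Deadweight loss = W^SO − W^NE = 164.

164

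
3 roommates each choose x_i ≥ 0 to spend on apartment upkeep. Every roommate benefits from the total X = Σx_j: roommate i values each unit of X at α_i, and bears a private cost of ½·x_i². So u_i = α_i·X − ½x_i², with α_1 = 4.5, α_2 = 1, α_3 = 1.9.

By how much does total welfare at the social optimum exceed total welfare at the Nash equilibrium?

39.81

Roommate i's FOC: ∂u_i/∂x_i = α_i − x_i = 0, so x_i* = α_i.
NE contributions = (4.5, 1, 1.9); X = 7.4.
W^NE = (Σα)·X − ½Σα_i² = 7.4² − ½·24.86 = 42.33.
Planner sets x_i = Σα_j = 7.4 for every i, so X^SO = 3·7.4 = 22.2.
W^SO = (Σα)·X^SO − ½·3·(Σα)² = (3/2)·7.4² = 82.14.
Deadweight loss = W^SO − W^NE = 39.81.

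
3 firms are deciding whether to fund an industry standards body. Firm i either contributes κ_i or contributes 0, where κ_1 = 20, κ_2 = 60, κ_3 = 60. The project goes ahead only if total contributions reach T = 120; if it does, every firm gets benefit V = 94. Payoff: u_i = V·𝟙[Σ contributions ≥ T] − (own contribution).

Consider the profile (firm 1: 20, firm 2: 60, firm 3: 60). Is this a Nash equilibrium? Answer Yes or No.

Total = 140 ≥ 120: provided.
Firm 1 (pledges 20, payoff 74): dropping to 0 → total 120, payoff 94. Profitable deviation.

No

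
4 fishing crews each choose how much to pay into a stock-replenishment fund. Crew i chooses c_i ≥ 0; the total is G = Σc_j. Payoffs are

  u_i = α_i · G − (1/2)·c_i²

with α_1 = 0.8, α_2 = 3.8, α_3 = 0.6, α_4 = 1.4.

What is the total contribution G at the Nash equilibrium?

Crew i's FOC: ∂u_i/∂c_i = α_i − c_i = 0, so c_i* = α_i.
NE contributions = (0.8, 3.8, 0.6, 1.4); G = 6.6.

6.6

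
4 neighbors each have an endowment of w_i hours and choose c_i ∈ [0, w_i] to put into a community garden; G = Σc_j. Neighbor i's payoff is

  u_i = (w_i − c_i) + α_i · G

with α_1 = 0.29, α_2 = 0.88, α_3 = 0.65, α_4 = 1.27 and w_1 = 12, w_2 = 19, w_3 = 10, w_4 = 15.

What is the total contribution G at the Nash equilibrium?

15

∂u_i/∂c_i = α_i − 1, so neighbor i contributes w_i if α_i > 1, else 0.
α_i > 1 for i ∈ {4}; NE contributions (0, 0, 0, 15), G = 15.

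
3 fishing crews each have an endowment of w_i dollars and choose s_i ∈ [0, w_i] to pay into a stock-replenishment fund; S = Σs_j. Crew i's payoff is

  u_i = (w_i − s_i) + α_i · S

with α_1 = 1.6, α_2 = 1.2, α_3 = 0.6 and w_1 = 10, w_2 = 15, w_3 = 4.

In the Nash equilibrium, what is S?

25

∂u_i/∂s_i = α_i − 1, so crew i contributes w_i if α_i > 1, else 0.
α_i > 1 for i ∈ {1, 2}; NE contributions (10, 15, 0), S = 25.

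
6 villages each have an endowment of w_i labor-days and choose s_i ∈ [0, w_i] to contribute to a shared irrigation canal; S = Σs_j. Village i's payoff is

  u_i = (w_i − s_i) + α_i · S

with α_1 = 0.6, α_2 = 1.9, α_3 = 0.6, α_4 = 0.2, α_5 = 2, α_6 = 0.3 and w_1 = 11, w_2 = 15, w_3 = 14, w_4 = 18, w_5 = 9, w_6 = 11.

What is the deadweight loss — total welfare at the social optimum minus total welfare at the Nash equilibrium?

248.4

∂u_i/∂s_i = α_i − 1, so village i contributes w_i if α_i > 1, else 0.
α_i > 1 for i ∈ {2, 5}; NE contributions (0, 15, 0, 0, 9, 0), S = 24.
W^NE = Σw_i − S^NE + (Σα_i)·S^NE = 78 + 4.6·24 = 188.4.
Planner: ∂(Σu_j)/∂s_i = Σα_j − 1 = 4.6 > 0, so everyone contributes w_i; S^SO = 78, W^SO = 78 + 4.6·78 = 436.8.
Deadweight loss = 248.4.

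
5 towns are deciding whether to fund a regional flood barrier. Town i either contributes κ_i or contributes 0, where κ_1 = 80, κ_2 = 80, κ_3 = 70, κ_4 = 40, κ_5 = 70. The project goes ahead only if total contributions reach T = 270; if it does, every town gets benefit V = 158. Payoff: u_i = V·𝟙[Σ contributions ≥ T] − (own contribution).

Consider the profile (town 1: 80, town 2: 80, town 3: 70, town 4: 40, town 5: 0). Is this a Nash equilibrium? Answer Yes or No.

Total = 270 ≥ 270: provided.
Town 1 (pledges 80, payoff 78): dropping to 0 → total 190, payoff 0. No gain.
Town 2 (pledges 80, payoff 78): dropping to 0 → total 190, payoff 0. No gain.
Town 3 (pledges 70, payoff 88): dropping to 0 → total 200, payoff 0. No gain.
Town 4 (pledges 40, payoff 118): dropping to 0 → total 230, payoff 0. No gain.
Town 5 (pledges 0, payoff 158): pledging 70 → total 340, payoff 88. No gain.

Yes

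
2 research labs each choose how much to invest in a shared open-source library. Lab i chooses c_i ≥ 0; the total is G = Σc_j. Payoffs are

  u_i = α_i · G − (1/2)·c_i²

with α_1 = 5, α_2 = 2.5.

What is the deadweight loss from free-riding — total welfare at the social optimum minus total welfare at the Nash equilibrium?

15.625

Lab i's FOC: ∂u_i/∂c_i = α_i − c_i = 0, so c_i* = α_i.
NE contributions = (5, 2.5); G = 7.5.
W^NE = (Σα)·G − ½Σα_i² = 7.5² − ½·31.25 = 40.625.
Planner sets c_i = Σα_j = 7.5 for every i, so G^SO = 2·7.5 = 15.
W^SO = (Σα)·G^SO − ½·2·(Σα)² = (2/2)·7.5² = 56.25.
Deadweight loss = W^SO − W^NE = 15.625.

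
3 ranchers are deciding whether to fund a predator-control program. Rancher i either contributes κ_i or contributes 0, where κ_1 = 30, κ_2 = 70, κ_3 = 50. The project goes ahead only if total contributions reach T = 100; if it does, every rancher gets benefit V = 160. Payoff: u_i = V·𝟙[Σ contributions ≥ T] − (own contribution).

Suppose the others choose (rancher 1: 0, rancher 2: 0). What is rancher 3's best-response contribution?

Others' total = 0. Even contributing 50 gives 50 < 100: no benefit either way.
Best response: 0.

0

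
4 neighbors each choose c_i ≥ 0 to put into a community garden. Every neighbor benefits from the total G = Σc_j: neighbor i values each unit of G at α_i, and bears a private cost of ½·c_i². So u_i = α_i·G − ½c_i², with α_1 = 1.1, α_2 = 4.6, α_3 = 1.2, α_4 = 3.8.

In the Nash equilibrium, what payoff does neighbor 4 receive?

Neighbor i's FOC: ∂u_i/∂c_i = α_i − c_i = 0, so c_i* = α_i.
NE contributions = (1.1, 4.6, 1.2, 3.8); G = 10.7.
u_4 = α_4·G − ½·(c_4)² = 3.8·10.7 − ½·3.8² = 33.44.

33.44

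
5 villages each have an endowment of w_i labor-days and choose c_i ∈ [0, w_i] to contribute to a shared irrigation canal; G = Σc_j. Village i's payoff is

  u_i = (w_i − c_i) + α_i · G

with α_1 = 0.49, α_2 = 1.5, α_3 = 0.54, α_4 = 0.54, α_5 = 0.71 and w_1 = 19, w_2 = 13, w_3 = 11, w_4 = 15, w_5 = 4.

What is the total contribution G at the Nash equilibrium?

∂u_i/∂c_i = α_i − 1, so village i contributes w_i if α_i > 1, else 0.
α_i > 1 for i ∈ {2}; NE contributions (0, 13, 0, 0, 0), G = 13.

13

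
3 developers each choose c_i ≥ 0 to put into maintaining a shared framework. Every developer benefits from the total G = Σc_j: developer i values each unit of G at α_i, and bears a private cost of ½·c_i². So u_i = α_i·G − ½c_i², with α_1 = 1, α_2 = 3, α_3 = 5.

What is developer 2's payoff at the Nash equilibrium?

Developer i's FOC: ∂u_i/∂c_i = α_i − c_i = 0, so c_i* = α_i.
NE contributions = (1, 3, 5); G = 9.
u_2 = α_2·G − ½·(c_2)² = 3·9 − ½·3² = 22.5.

22.5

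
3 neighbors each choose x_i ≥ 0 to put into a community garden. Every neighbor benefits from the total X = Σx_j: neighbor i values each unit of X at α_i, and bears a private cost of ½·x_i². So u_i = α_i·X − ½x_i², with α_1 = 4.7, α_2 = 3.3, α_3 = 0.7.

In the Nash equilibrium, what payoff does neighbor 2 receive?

23.265

Neighbor i's FOC: ∂u_i/∂x_i = α_i − x_i = 0, so x_i* = α_i.
NE contributions = (4.7, 3.3, 0.7); X = 8.7.
u_2 = α_2·X − ½·(x_2)² = 3.3·8.7 − ½·3.3² = 23.265.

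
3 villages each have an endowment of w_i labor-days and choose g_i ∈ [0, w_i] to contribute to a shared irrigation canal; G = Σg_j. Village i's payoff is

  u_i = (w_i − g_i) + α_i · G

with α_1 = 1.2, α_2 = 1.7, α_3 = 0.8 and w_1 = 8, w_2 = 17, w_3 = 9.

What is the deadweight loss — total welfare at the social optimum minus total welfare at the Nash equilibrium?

24.3

∂u_i/∂g_i = α_i − 1, so village i contributes w_i if α_i > 1, else 0.
α_i > 1 for i ∈ {1, 2}; NE contributions (8, 17, 0), G = 25.
W^NE = Σw_i − G^NE + (Σα_i)·G^NE = 34 + 2.7·25 = 101.5.
Planner: ∂(Σu_j)/∂g_i = Σα_j − 1 = 2.7 > 0, so everyone contributes w_i; G^SO = 34, W^SO = 34 + 2.7·34 = 125.8.
Deadweight loss = 24.3.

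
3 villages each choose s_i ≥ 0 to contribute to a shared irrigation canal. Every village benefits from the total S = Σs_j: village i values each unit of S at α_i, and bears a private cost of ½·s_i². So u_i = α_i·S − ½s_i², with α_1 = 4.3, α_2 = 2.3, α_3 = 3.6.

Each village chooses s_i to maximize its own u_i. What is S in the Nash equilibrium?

Village i's FOC: ∂u_i/∂s_i = α_i − s_i = 0, so s_i* = α_i.
NE contributions = (4.3, 2.3, 3.6); S = 10.2.

10.2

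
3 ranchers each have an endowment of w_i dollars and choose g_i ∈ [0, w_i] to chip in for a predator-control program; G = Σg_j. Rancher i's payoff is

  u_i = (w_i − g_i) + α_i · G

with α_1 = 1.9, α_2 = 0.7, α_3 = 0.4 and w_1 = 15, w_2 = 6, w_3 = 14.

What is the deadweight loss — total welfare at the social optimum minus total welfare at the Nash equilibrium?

∂u_i/∂g_i = α_i − 1, so rancher i contributes w_i if α_i > 1, else 0.
α_i > 1 for i ∈ {1}; NE contributions (15, 0, 0), G = 15.
W^NE = Σw_i − G^NE + (Σα_i)·G^NE = 35 + 2·15 = 65.
Planner: ∂(Σu_j)/∂g_i = Σα_j − 1 = 2 > 0, so everyone contributes w_i; G^SO = 35, W^SO = 35 + 2·35 = 105.
Deadweight loss = 40.

40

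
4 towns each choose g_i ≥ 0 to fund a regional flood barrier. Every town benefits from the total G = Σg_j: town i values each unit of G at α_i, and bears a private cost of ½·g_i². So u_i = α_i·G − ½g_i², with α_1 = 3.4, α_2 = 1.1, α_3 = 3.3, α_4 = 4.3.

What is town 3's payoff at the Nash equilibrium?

Town i's FOC: ∂u_i/∂g_i = α_i − g_i = 0, so g_i* = α_i.
NE contributions = (3.4, 1.1, 3.3, 4.3); G = 12.1.
u_3 = α_3·G − ½·(g_3)² = 3.3·12.1 − ½·3.3² = 34.485.

34.485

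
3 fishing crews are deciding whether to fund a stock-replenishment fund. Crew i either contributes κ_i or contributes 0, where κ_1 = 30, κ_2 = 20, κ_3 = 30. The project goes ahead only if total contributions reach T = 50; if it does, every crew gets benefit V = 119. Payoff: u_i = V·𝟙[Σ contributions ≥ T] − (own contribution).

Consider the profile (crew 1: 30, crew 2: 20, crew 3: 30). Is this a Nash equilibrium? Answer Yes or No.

No

Total = 80 ≥ 50: provided.
Crew 1 (pledges 30, payoff 89): dropping to 0 → total 50, payoff 119. Profitable deviation.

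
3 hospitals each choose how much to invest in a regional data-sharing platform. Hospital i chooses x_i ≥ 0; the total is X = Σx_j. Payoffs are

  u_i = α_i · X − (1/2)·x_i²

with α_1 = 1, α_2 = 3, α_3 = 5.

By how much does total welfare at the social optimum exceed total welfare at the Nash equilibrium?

Hospital i's FOC: ∂u_i/∂x_i = α_i − x_i = 0, so x_i* = α_i.
NE contributions = (1, 3, 5); X = 9.
W^NE = (Σα)·X − ½Σα_i² = 9² − ½·35 = 63.5.
Planner sets x_i = Σα_j = 9 for every i, so X^SO = 3·9 = 27.
W^SO = (Σα)·X^SO − ½·3·(Σα)² = (3/2)·9² = 121.5.
Deadweight loss = W^SO − W^NE = 58.

58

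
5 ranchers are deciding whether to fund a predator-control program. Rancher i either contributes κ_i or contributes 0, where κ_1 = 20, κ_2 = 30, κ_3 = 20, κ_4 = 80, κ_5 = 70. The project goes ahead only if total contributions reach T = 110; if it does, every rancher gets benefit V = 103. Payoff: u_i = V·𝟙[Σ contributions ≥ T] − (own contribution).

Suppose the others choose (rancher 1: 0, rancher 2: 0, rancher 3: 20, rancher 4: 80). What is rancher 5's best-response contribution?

70

Others' total = 100. Contributing 70 brings total to 170 ≥ 110: gain V − κ_5 = 33.
Best response: 70.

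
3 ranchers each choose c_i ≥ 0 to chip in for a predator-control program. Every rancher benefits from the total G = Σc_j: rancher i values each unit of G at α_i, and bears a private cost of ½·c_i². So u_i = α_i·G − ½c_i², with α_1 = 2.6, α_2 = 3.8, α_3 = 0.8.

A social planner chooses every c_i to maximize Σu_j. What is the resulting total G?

21.6

Planner FOC: ∂(Σu_j)/∂c_i = (Σα_j) − c_i = 0, so c_i^SO = Σα_j = 7.2 for every i; G^SO = 21.6.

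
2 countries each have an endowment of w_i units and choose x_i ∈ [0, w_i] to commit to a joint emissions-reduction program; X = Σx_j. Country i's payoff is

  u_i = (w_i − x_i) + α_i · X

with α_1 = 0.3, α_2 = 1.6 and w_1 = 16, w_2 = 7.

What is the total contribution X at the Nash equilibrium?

7

∂u_i/∂x_i = α_i − 1, so country i contributes w_i if α_i > 1, else 0.
α_i > 1 for i ∈ {2}; NE contributions (0, 7), X = 7.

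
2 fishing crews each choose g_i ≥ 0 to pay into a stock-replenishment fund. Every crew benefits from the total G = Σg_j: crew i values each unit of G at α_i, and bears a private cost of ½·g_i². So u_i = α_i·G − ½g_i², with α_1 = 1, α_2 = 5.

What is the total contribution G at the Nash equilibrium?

Crew i's FOC: ∂u_i/∂g_i = α_i − g_i = 0, so g_i* = α_i.
NE contributions = (1, 5); G = 6.

6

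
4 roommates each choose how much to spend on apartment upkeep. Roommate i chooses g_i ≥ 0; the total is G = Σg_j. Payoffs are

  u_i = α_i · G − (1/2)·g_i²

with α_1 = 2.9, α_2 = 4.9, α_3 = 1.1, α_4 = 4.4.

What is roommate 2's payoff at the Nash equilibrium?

Roommate i's FOC: ∂u_i/∂g_i = α_i − g_i = 0, so g_i* = α_i.
NE contributions = (2.9, 4.9, 1.1, 4.4); G = 13.3.
u_2 = α_2·G − ½·(g_2)² = 4.9·13.3 − ½·4.9² = 53.165.

53.165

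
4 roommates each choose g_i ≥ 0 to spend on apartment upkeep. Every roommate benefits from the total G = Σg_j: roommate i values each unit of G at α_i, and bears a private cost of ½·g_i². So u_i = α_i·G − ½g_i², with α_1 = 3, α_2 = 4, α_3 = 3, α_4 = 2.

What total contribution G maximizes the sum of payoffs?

48

Planner FOC: ∂(Σu_j)/∂g_i = (Σα_j) − g_i = 0, so g_i^SO = Σα_j = 12 for every i; G^SO = 48.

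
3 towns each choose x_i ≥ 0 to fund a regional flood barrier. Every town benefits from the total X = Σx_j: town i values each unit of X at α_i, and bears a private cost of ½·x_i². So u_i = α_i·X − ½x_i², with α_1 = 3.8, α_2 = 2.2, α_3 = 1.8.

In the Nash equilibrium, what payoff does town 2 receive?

Town i's FOC: ∂u_i/∂x_i = α_i − x_i = 0, so x_i* = α_i.
NE contributions = (3.8, 2.2, 1.8); X = 7.8.
u_2 = α_2·X − ½·(x_2)² = 2.2·7.8 − ½·2.2² = 14.74.

14.74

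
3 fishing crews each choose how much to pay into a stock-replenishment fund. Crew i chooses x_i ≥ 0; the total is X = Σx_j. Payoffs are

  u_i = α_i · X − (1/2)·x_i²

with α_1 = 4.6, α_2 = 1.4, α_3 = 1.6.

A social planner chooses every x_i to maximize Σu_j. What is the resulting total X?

22.8

Planner FOC: ∂(Σu_j)/∂x_i = (Σα_j) − x_i = 0, so x_i^SO = Σα_j = 7.6 for every i; X^SO = 22.8.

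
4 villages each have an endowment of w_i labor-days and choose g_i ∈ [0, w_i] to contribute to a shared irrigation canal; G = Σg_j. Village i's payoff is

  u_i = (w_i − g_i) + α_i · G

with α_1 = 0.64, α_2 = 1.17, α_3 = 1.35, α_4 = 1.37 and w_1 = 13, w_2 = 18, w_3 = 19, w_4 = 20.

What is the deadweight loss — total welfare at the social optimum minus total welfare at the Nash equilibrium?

45.89

∂u_i/∂g_i = α_i − 1, so village i contributes w_i if α_i > 1, else 0.
α_i > 1 for i ∈ {2, 3, 4}; NE contributions (0, 18, 19, 20), G = 57.
W^NE = Σw_i − G^NE + (Σα_i)·G^NE = 70 + 3.53·57 = 271.21.
Planner: ∂(Σu_j)/∂g_i = Σα_j − 1 = 3.53 > 0, so everyone contributes w_i; G^SO = 70, W^SO = 70 + 3.53·70 = 317.1.
Deadweight loss = 45.89.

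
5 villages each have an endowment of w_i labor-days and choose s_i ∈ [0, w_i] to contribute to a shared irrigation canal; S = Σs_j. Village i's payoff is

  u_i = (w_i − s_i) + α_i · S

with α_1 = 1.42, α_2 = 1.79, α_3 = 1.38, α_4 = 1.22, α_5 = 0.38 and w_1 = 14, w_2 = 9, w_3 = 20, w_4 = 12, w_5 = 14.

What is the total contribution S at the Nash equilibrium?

∂u_i/∂s_i = α_i − 1, so village i contributes w_i if α_i > 1, else 0.
α_i > 1 for i ∈ {1, 2, 3, 4}; NE contributions (14, 9, 20, 12, 0), S = 55.

55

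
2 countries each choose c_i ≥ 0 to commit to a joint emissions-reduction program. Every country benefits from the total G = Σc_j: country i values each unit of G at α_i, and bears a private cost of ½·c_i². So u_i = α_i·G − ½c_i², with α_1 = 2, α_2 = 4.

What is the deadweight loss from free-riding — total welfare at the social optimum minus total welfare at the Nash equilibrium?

10

Country i's FOC: ∂u_i/∂c_i = α_i − c_i = 0, so c_i* = α_i.
NE contributions = (2, 4); G = 6.
W^NE = (Σα)·G − ½Σα_i² = 6² − ½·20 = 26.
Planner sets c_i = Σα_j = 6 for every i, so G^SO = 2·6 = 12.
W^SO = (Σα)·G^SO − ½·2·(Σα)² = (2/2)·6² = 36.
Deadweight loss = W^SO − W^NE = 10.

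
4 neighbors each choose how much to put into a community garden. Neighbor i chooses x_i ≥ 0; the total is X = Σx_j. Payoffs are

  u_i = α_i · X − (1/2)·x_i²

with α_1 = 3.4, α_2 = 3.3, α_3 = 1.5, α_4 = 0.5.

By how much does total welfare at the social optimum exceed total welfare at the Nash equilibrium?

88.165

Neighbor i's FOC: ∂u_i/∂x_i = α_i − x_i = 0, so x_i* = α_i.
NE contributions = (3.4, 3.3, 1.5, 0.5); X = 8.7.
W^NE = (Σα)·X − ½Σα_i² = 8.7² − ½·24.95 = 63.215.
Planner sets x_i = Σα_j = 8.7 for every i, so X^SO = 4·8.7 = 34.8.
W^SO = (Σα)·X^SO − ½·4·(Σα)² = (4/2)·8.7² = 151.38.
Deadweight loss = W^SO − W^NE = 88.165.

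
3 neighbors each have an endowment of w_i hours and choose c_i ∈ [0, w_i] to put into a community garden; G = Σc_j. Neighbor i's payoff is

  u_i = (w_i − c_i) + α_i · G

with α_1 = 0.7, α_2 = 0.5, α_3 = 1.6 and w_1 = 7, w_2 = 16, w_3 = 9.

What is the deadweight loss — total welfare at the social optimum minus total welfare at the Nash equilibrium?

41.4

∂u_i/∂c_i = α_i − 1, so neighbor i contributes w_i if α_i > 1, else 0.
α_i > 1 for i ∈ {3}; NE contributions (0, 0, 9), G = 9.
W^NE = Σw_i − G^NE + (Σα_i)·G^NE = 32 + 1.8·9 = 48.2.
Planner: ∂(Σu_j)/∂c_i = Σα_j − 1 = 1.8 > 0, so everyone contributes w_i; G^SO = 32, W^SO = 32 + 1.8·32 = 89.6.
Deadweight loss = 41.4.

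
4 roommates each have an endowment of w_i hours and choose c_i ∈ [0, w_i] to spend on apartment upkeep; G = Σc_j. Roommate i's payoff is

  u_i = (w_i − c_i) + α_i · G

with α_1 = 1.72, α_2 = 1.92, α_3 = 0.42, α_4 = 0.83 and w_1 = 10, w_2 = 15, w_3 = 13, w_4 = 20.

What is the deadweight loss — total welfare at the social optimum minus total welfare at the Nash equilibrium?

128.37

∂u_i/∂c_i = α_i − 1, so roommate i contributes w_i if α_i > 1, else 0.
α_i > 1 for i ∈ {1, 2}; NE contributions (10, 15, 0, 0), G = 25.
W^NE = Σw_i − G^NE + (Σα_i)·G^NE = 58 + 3.89·25 = 155.25.
Planner: ∂(Σu_j)/∂c_i = Σα_j − 1 = 3.89 > 0, so everyone contributes w_i; G^SO = 58, W^SO = 58 + 3.89·58 = 283.62.
Deadweight loss = 128.37.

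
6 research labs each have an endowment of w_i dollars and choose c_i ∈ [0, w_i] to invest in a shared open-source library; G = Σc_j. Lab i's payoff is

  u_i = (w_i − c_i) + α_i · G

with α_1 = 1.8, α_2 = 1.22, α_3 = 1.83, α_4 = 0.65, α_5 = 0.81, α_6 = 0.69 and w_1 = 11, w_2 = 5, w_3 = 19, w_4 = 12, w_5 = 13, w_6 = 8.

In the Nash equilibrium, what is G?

35

∂u_i/∂c_i = α_i − 1, so lab i contributes w_i if α_i > 1, else 0.
α_i > 1 for i ∈ {1, 2, 3}; NE contributions (11, 5, 19, 0, 0, 0), G = 35.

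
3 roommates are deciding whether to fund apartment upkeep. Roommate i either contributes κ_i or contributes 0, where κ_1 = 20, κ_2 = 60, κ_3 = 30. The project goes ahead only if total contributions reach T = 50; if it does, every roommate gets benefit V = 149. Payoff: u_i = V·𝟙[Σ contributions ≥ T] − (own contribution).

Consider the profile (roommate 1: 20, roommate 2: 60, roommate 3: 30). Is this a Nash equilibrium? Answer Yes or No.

Total = 110 ≥ 50: provided.
Roommate 1 (pledges 20, payoff 129): dropping to 0 → total 90, payoff 149. Profitable deviation.

No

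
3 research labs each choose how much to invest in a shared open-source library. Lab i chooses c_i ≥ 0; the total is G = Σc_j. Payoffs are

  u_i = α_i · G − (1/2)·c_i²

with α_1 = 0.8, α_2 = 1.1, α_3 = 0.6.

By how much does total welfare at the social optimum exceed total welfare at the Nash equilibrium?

4.23

Lab i's FOC: ∂u_i/∂c_i = α_i − c_i = 0, so c_i* = α_i.
NE contributions = (0.8, 1.1, 0.6); G = 2.5.
W^NE = (Σα)·G − ½Σα_i² = 2.5² − ½·2.21 = 5.145.
Planner sets c_i = Σα_j = 2.5 for every i, so G^SO = 3·2.5 = 7.5.
W^SO = (Σα)·G^SO − ½·3·(Σα)² = (3/2)·2.5² = 9.375.
Deadweight loss = W^SO − W^NE = 4.23.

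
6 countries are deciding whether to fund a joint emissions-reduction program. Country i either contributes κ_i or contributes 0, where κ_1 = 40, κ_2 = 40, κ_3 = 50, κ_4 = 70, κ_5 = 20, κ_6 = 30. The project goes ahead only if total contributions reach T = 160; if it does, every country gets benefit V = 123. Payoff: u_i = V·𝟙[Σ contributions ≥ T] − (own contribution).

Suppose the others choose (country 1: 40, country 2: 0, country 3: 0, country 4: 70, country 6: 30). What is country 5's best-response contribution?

20

Others' total = 140. Contributing 20 brings total to 160 ≥ 160: gain V − κ_5 = 103.
Best response: 20.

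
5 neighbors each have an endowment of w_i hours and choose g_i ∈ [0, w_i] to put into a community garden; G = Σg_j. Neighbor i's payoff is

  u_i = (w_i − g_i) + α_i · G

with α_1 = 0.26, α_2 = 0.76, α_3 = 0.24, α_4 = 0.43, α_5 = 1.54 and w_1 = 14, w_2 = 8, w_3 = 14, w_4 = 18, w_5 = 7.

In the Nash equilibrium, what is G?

7

∂u_i/∂g_i = α_i − 1, so neighbor i contributes w_i if α_i > 1, else 0.
α_i > 1 for i ∈ {5}; NE contributions (0, 0, 0, 0, 7), G = 7.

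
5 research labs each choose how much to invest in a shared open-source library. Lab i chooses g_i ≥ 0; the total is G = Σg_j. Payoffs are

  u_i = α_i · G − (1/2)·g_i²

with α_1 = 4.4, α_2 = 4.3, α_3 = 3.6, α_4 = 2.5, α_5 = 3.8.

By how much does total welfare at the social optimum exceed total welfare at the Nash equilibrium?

Lab i's FOC: ∂u_i/∂g_i = α_i − g_i = 0, so g_i* = α_i.
NE contributions = (4.4, 4.3, 3.6, 2.5, 3.8); G = 18.6.
W^NE = (Σα)·G − ½Σα_i² = 18.6² − ½·71.5 = 310.21.
Planner sets g_i = Σα_j = 18.6 for every i, so G^SO = 5·18.6 = 93.
W^SO = (Σα)·G^SO − ½·5·(Σα)² = (5/2)·18.6² = 864.9.
Deadweight loss = W^SO − W^NE = 554.69.

554.69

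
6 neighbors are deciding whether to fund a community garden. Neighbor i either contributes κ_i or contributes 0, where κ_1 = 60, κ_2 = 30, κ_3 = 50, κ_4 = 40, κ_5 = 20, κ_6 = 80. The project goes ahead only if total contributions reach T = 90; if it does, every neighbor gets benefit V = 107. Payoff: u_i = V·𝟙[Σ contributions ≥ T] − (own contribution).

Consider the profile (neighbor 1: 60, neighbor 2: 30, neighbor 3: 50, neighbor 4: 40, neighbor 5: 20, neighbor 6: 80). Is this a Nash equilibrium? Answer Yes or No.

No

Total = 280 ≥ 90: provided.
Neighbor 1 (pledges 60, payoff 47): dropping to 0 → total 220, payoff 107. Profitable deviation.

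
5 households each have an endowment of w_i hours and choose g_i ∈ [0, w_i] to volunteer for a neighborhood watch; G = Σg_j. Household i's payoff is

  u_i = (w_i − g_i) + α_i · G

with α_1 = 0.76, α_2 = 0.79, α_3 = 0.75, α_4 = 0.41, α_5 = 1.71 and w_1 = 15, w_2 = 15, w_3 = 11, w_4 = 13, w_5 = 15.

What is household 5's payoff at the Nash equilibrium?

∂u_i/∂g_i = α_i − 1, so household i contributes w_i if α_i > 1, else 0.
α_i > 1 for i ∈ {5}; NE contributions (0, 0, 0, 0, 15), G = 15.
u_5 = (15 − 15) + 1.71·15 = 25.65.

25.65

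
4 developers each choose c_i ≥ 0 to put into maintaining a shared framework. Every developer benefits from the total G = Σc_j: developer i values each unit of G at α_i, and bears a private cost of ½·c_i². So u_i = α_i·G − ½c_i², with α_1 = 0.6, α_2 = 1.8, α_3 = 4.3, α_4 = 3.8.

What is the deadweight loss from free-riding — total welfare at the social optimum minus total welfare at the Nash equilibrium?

128.515

Developer i's FOC: ∂u_i/∂c_i = α_i − c_i = 0, so c_i* = α_i.
NE contributions = (0.6, 1.8, 4.3, 3.8); G = 10.5.
W^NE = (Σα)·G − ½Σα_i² = 10.5² − ½·36.53 = 91.985.
Planner sets c_i = Σα_j = 10.5 for every i, so G^SO = 4·10.5 = 42.
W^SO = (Σα)·G^SO − ½·4·(Σα)² = (4/2)·10.5² = 220.5.
Deadweight loss = W^SO − W^NE = 128.515.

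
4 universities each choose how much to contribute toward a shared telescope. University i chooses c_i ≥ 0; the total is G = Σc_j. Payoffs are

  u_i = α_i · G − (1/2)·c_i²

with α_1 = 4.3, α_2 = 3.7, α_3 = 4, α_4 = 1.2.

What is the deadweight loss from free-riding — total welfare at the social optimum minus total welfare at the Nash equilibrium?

199.05

University i's FOC: ∂u_i/∂c_i = α_i − c_i = 0, so c_i* = α_i.
NE contributions = (4.3, 3.7, 4, 1.2); G = 13.2.
W^NE = (Σα)·G − ½Σα_i² = 13.2² − ½·49.62 = 149.43.
Planner sets c_i = Σα_j = 13.2 for every i, so G^SO = 4·13.2 = 52.8.
W^SO = (Σα)·G^SO − ½·4·(Σα)² = (4/2)·13.2² = 348.48.
Deadweight loss = W^SO − W^NE = 199.05.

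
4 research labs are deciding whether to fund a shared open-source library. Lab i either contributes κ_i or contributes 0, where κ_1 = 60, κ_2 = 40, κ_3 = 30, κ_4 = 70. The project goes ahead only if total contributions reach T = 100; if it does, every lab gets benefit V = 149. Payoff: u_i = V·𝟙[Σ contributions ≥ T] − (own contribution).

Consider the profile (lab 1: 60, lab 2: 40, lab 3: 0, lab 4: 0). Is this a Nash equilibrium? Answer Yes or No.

Yes

Total = 100 ≥ 100: provided.
Lab 1 (pledges 60, payoff 89): dropping to 0 → total 40, payoff 0. No gain.
Lab 2 (pledges 40, payoff 109): dropping to 0 → total 60, payoff 0. No gain.
Lab 3 (pledges 0, payoff 149): pledging 30 → total 130, payoff 119. No gain.
Lab 4 (pledges 0, payoff 149): pledging 70 → total 170, payoff 79. No gain.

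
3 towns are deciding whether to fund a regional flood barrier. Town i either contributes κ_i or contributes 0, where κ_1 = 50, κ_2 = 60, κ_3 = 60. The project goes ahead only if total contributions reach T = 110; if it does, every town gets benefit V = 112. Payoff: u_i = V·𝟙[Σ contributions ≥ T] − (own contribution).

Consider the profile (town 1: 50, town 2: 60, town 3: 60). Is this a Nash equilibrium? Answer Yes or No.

Total = 170 ≥ 110: provided.
Town 1 (pledges 50, payoff 62): dropping to 0 → total 120, payoff 112. Profitable deviation.

No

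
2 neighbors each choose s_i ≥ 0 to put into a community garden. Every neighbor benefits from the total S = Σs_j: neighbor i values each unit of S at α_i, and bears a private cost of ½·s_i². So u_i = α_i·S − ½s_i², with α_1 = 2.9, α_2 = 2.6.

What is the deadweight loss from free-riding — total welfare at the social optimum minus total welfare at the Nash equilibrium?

7.585

Neighbor i's FOC: ∂u_i/∂s_i = α_i − s_i = 0, so s_i* = α_i.
NE contributions = (2.9, 2.6); S = 5.5.
W^NE = (Σα)·S − ½Σα_i² = 5.5² − ½·15.17 = 22.665.
Planner sets s_i = Σα_j = 5.5 for every i, so S^SO = 2·5.5 = 11.
W^SO = (Σα)·S^SO − ½·2·(Σα)² = (2/2)·5.5² = 30.25.
Deadweight loss = W^SO − W^NE = 7.585.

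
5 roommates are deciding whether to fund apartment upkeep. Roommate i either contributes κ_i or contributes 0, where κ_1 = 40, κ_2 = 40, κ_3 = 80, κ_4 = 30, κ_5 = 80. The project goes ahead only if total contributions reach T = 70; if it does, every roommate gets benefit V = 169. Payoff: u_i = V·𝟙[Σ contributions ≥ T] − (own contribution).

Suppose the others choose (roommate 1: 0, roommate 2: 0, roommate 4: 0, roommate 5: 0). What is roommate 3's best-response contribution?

Others' total = 0. Contributing 80 brings total to 80 ≥ 70: gain V − κ_3 = 89.
Best response: 80.

80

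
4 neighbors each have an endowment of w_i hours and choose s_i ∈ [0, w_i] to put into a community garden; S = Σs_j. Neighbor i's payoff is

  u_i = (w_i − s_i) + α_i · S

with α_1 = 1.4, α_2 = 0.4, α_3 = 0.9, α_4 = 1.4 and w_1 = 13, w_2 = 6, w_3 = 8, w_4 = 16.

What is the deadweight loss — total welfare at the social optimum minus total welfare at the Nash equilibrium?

43.4

∂u_i/∂s_i = α_i − 1, so neighbor i contributes w_i if α_i > 1, else 0.
α_i > 1 for i ∈ {1, 4}; NE contributions (13, 0, 0, 16), S = 29.
W^NE = Σw_i − S^NE + (Σα_i)·S^NE = 43 + 3.1·29 = 132.9.
Planner: ∂(Σu_j)/∂s_i = Σα_j − 1 = 3.1 > 0, so everyone contributes w_i; S^SO = 43, W^SO = 43 + 3.1·43 = 176.3.
Deadweight loss = 43.4.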